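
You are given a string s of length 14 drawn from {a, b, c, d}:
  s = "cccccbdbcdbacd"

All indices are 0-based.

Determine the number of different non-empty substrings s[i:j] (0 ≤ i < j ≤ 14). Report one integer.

sorted suffixes:
  #0 SA[0]=11  'acd'
  #1 SA[1]=10  'bacd'
  #2 SA[2]=7  'bcdbacd'
  #3 SA[3]=5  'bdbcdbacd'
  #4 SA[4]=4  'cbdbcdbacd'
  #5 SA[5]=3  'ccbdbcdbacd'
  #6 SA[6]=2  'cccbdbcdbacd'
  #7 SA[7]=1  'ccccbdbcdbacd'
  #8 SA[8]=0  'cccccbdbcdbacd'
  #9 SA[9]=12  'cd'
  #10 SA[10]=8  'cdbacd'
  #11 SA[11]=13  'd'
  #12 SA[12]=9  'dbacd'
  #13 SA[13]=6  'dbcdbacd'

SA = [11, 10, 7, 5, 4, 3, 2, 1, 0, 12, 8, 13, 9, 6]
i: (SA[i-1],SA[i]) lcp shared
  1: (11,10) 0 ''
  2: (10,7) 1 'b'
  3: (7,5) 1 'b'
  4: (5,4) 0 ''
  5: (4,3) 1 'c'
  6: (3,2) 2 'cc'
  7: (2,1) 3 'ccc'
  8: (1,0) 4 'cccc'
  9: (0,12) 1 'c'
  10: (12,8) 2 'cd'
  11: (8,13) 0 ''
  12: (13,9) 1 'd'
  13: (9,6) 2 'db'

n(n+1)/2 = 14·15/2 = 105
Σ LCP = 0 + 0 + 1 + 1 + 0 + 1 + 2 + 3 + 4 + 1 + 2 + 0 + 1 + 2 = 18
distinct = 105 − 18 = 87

87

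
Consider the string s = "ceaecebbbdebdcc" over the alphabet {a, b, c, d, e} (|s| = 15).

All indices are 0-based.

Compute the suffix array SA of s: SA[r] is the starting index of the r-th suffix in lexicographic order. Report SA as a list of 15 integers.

[2, 6, 7, 11, 8, 14, 13, 0, 4, 12, 9, 1, 5, 10, 3]

rank→(start, suffix):
  0 → (2, 'aecebbbdebdcc')
  1 → (6, 'bbbdebdcc')
  2 → (7, 'bbdebdcc')
  3 → (11, 'bdcc')
  4 → (8, 'bdebdcc')
  5 → (14, 'c')
  6 → (13, 'cc')
  7 → (0, 'ceaecebbbdebdcc')
  8 → (4, 'cebbbdebdcc')
  9 → (12, 'dcc')
  10 → (9, 'debdcc')
  11 → (1, 'eaecebbbdebdcc')
  12 → (5, 'ebbbdebdcc')
  13 → (10, 'ebdcc')
  14 → (3, 'ecebbbdebdcc')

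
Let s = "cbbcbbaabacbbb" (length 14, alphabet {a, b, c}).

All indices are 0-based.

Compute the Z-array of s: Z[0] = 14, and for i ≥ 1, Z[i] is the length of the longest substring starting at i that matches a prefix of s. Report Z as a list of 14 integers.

[14, 0, 0, 3, 0, 0, 0, 0, 0, 0, 3, 0, 0, 0]

Z[0]=14
i=1: fresh scan; Z[1]=0
i=2: fresh scan; Z[2]=0
i=3: fresh scan; Z[3]=3 scan→box=[3,6)
i=4: min(r-i=2, Z[1]=0)=0; Z[4]=0
i=5: min(r-i=1, Z[2]=0)=0; Z[5]=0
i=6: fresh scan; Z[6]=0
i=7: fresh scan; Z[7]=0
i=8: fresh scan; Z[8]=0
i=9: fresh scan; Z[9]=0
i=10: fresh scan; Z[10]=3 scan→box=[10,13)
i=11: min(r-i=2, Z[1]=0)=0; Z[11]=0
i=12: min(r-i=1, Z[2]=0)=0; Z[12]=0
i=13: fresh scan; Z[13]=0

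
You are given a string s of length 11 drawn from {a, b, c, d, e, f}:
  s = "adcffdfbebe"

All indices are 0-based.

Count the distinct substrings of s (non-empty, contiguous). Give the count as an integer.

sorted suffixes:
  #0 SA[0]=0  'adcffdfbebe'
  #1 SA[1]=9  'be'
  #2 SA[2]=7  'bebe'
  #3 SA[3]=2  'cffdfbebe'
  #4 SA[4]=1  'dcffdfbebe'
  #5 SA[5]=5  'dfbebe'
  #6 SA[6]=10  'e'
  #7 SA[7]=8  'ebe'
  #8 SA[8]=6  'fbebe'
  #9 SA[9]=4  'fdfbebe'
  #10 SA[10]=3  'ffdfbebe'

SA = [0, 9, 7, 2, 1, 5, 10, 8, 6, 4, 3]
rank  pair      lcp
   1  s[0:],s[9:]  0  ''
   2  s[9:],s[7:]  2  'be'
   3  s[7:],s[2:]  0  ''
   4  s[2:],s[1:]  0  ''
   5  s[1:],s[5:]  1  'd'
   6  s[5:],s[10:]  0  ''
   7  s[10:],s[8:]  1  'e'
   8  s[8:],s[6:]  0  ''
   9  s[6:],s[4:]  1  'f'
  10  s[4:],s[3:]  1  'f'

n(n+1)/2 = 11·12/2 = 66
Σ LCP = 0 + 0 + 2 + 0 + 0 + 1 + 0 + 1 + 0 + 1 + 1 = 6
distinct = 66 − 6 = 60

60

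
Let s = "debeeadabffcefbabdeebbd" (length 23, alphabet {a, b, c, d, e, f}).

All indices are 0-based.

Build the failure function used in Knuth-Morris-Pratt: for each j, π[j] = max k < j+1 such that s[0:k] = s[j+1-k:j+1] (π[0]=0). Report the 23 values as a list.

[0, 0, 0, 0, 0, 0, 1, 0, 0, 0, 0, 0, 0, 0, 0, 0, 0, 1, 2, 0, 0, 0, 1]

π[0] = 0
j=1 s[j]='e': π[1]=0 (border '')
j=2 s[j]='b': π[2]=0 (border '')
j=3 s[j]='e': π[3]=0 (border '')
j=4 s[j]='e': π[4]=0 (border '')
j=5 s[j]='a': π[5]=0 (border '')
j=6 s[j]='d': π[6]=1 (border 'd')
j=7 s[j]='a': k: 1→0; π[7]=0 (border '')
j=8 s[j]='b': π[8]=0 (border '')
j=9 s[j]='f': π[9]=0 (border '')
j=10 s[j]='f': π[10]=0 (border '')
j=11 s[j]='c': π[11]=0 (border '')
j=12 s[j]='e': π[12]=0 (border '')
j=13 s[j]='f': π[13]=0 (border '')
j=14 s[j]='b': π[14]=0 (border '')
j=15 s[j]='a': π[15]=0 (border '')
j=16 s[j]='b': π[16]=0 (border '')
j=17 s[j]='d': π[17]=1 (border 'd')
j=18 s[j]='e': π[18]=2 (border 'de')
j=19 s[j]='e': k: 2→0; π[19]=0 (border '')
j=20 s[j]='b': π[20]=0 (border '')
j=21 s[j]='b': π[21]=0 (border '')
j=22 s[j]='d': π[22]=1 (border 'd')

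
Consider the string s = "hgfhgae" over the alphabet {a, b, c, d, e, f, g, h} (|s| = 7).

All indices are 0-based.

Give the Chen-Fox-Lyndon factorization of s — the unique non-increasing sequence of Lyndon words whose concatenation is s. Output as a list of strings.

["h", "g", "fhg", "ae"]

emit factor 1: 'h' (i=0, period=1)
emit factor 2: 'g' (i=1, period=1)
emit factor 3: 'fhg' (i=2, period=3)
emit factor 4: 'ae' (i=5, period=2)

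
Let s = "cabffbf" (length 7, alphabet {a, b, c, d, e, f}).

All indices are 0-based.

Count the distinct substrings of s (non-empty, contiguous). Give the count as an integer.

rank→(start, suffix):
  0 → (1, 'abffbf')
  1 → (5, 'bf')
  2 → (2, 'bffbf')
  3 → (0, 'cabffbf')
  4 → (6, 'f')
  5 → (4, 'fbf')
  6 → (3, 'ffbf')

SA = [1, 5, 2, 0, 6, 4, 3]
[i] adj suffixes → lcp
  [1] 1/5 → 0 ('')
  [2] 5/2 → 2 ('bf')
  [3] 2/0 → 0 ('')
  [4] 0/6 → 0 ('')
  [5] 6/4 → 1 ('f')
  [6] 4/3 → 1 ('f')

n(n+1)/2 = 7·8/2 = 28
Σ LCP = 0 + 0 + 2 + 0 + 0 + 1 + 1 = 4
distinct = 28 − 4 = 24

24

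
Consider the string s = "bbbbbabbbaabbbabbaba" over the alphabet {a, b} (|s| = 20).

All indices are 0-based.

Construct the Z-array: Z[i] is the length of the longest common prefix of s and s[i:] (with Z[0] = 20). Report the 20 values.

[20, 4, 3, 2, 1, 0, 3, 2, 1, 0, 0, 3, 2, 1, 0, 2, 1, 0, 1, 0]

Z[0]=20
i=1: outside box; Z[1]=4 extend→box=[1,5)
i=2: min(r-i=3, Z[1]=4)=3; Z[2]=3
i=3: min(r-i=2, Z[2]=3)=2; Z[3]=2
i=4: min(r-i=1, Z[3]=2)=1; Z[4]=1
i=5: outside box; Z[5]=0
i=6: outside box; Z[6]=3 extend→box=[6,9)
i=7: min(r-i=2, Z[1]=4)=2; Z[7]=2
i=8: min(r-i=1, Z[2]=3)=1; Z[8]=1
i=9: outside box; Z[9]=0
i=10: outside box; Z[10]=0
i=11: outside box; Z[11]=3 extend→box=[11,14)
i=12: min(r-i=2, Z[1]=4)=2; Z[12]=2
i=13: min(r-i=1, Z[2]=3)=1; Z[13]=1
i=14: outside box; Z[14]=0
i=15: outside box; Z[15]=2 extend→box=[15,17)
i=16: min(r-i=1, Z[1]=4)=1; Z[16]=1
i=17: outside box; Z[17]=0
i=18: outside box; Z[18]=1 extend→box=[18,19)
i=19: outside box; Z[19]=0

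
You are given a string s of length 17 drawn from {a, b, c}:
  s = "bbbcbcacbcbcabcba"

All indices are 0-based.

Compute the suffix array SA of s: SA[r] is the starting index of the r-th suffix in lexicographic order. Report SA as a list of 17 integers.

[16, 12, 6, 15, 0, 1, 10, 4, 13, 8, 2, 11, 5, 14, 9, 3, 7]

rank | idx | suffix
   0 |  16 | a
   1 |  12 | abcba
   2 |   6 | acbcbcabcba
   3 |  15 | ba
   4 |   0 | bbbcbcacbcbcabcba
   5 |   1 | bbcbcacbcbcabcba
   6 |  10 | bcabcba
   7 |   4 | bcacbcbcabcba
   8 |  13 | bcba
   9 |   8 | bcbcabcba
  10 |   2 | bcbcacbcbcabcba
  11 |  11 | cabcba
  12 |   5 | cacbcbcabcba
  13 |  14 | cba
  14 |   9 | cbcabcba
  15 |   3 | cbcacbcbcabcba
  16 |   7 | cbcbcabcba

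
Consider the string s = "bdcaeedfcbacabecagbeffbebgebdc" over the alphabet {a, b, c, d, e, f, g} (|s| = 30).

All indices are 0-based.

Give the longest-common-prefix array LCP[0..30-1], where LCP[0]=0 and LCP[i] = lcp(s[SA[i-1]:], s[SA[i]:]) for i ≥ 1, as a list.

rank | idx | suffix
   0 |  12 | abecagbeffbebgebdc
   1 |  10 | acabecagbeffbebgebdc
   2 |   3 | aeedfcbacabecagbeffbebgebdc
   3 |  16 | agbeffbebgebdc
   4 |   9 | bacabecagbeffbebgebdc
   5 |  27 | bdc
   6 |   0 | bdcaeedfcbacabecagbeffbebgebdc
   7 |  22 | bebgebdc
   8 |  13 | becagbeffbebgebdc
   9 |  18 | beffbebgebdc
  10 |  24 | bgebdc
  11 |  29 | c
  12 |  11 | cabecagbeffbebgebdc
  13 |   2 | caeedfcbacabecagbeffbebgebdc
  14 |  15 | cagbeffbebgebdc
  15 |   8 | cbacabecagbeffbebgebdc
  16 |  28 | dc
  17 |   1 | dcaeedfcbacabecagbeffbebgebdc
  18 |   6 | dfcbacabecagbeffbebgebdc
  19 |  26 | ebdc
  20 |  23 | ebgebdc
  21 |  14 | ecagbeffbebgebdc
  22 |   5 | edfcbacabecagbeffbebgebdc
  23 |   4 | eedfcbacabecagbeffbebgebdc
  24 |  19 | effbebgebdc
  25 |  21 | fbebgebdc
  26 |   7 | fcbacabecagbeffbebgebdc
  27 |  20 | ffbebgebdc
  28 |  17 | gbeffbebgebdc
  29 |  25 | gebdc

SA = [12, 10, 3, 16, 9, 27, 0, 22, 13, 18, 24, 29, 11, 2, 15, 8, 28, 1, 6, 26, 23, 14, 5, 4, 19, 21, 7, 20, 17, 25]
[i] adj suffixes → lcp
  [1] 12/10 → 1 ('a')
  [2] 10/3 → 1 ('a')
  [3] 3/16 → 1 ('a')
  [4] 16/9 → 0 ('')
  [5] 9/27 → 1 ('b')
  [6] 27/0 → 3 ('bdc')
  [7] 0/22 → 1 ('b')
  [8] 22/13 → 2 ('be')
  [9] 13/18 → 2 ('be')
  [10] 18/24 → 1 ('b')
  [11] 24/29 → 0 ('')
  [12] 29/11 → 1 ('c')
  [13] 11/2 → 2 ('ca')
  [14] 2/15 → 2 ('ca')
  [15] 15/8 → 1 ('c')
  [16] 8/28 → 0 ('')
  [17] 28/1 → 2 ('dc')
  [18] 1/6 → 1 ('d')
  [19] 6/26 → 0 ('')
  [20] 26/23 → 2 ('eb')
  [21] 23/14 → 1 ('e')
  [22] 14/5 → 1 ('e')
  [23] 5/4 → 1 ('e')
  [24] 4/19 → 1 ('e')
  [25] 19/21 → 0 ('')
  [26] 21/7 → 1 ('f')
  [27] 7/20 → 1 ('f')
  [28] 20/17 → 0 ('')
  [29] 17/25 → 1 ('g')

[0, 1, 1, 1, 0, 1, 3, 1, 2, 2, 1, 0, 1, 2, 2, 1, 0, 2, 1, 0, 2, 1, 1, 1, 1, 0, 1, 1, 0, 1]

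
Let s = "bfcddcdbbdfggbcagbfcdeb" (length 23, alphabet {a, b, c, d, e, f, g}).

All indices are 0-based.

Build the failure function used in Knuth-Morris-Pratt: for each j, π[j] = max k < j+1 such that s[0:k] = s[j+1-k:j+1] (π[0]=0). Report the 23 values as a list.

[0, 0, 0, 0, 0, 0, 0, 1, 1, 0, 0, 0, 0, 1, 0, 0, 0, 1, 2, 3, 4, 0, 1]

π[0] = 0
j=1 s[j]='f': π[1]=0 (border '')
j=2 s[j]='c': π[2]=0 (border '')
j=3 s[j]='d': π[3]=0 (border '')
j=4 s[j]='d': π[4]=0 (border '')
j=5 s[j]='c': π[5]=0 (border '')
j=6 s[j]='d': π[6]=0 (border '')
j=7 s[j]='b': π[7]=1 (border 'b')
j=8 s[j]='b': k: 1→0; π[8]=1 (border 'b')
j=9 s[j]='d': k: 1→0; π[9]=0 (border '')
j=10 s[j]='f': π[10]=0 (border '')
j=11 s[j]='g': π[11]=0 (border '')
j=12 s[j]='g': π[12]=0 (border '')
j=13 s[j]='b': π[13]=1 (border 'b')
j=14 s[j]='c': k: 1→0; π[14]=0 (border '')
j=15 s[j]='a': π[15]=0 (border '')
j=16 s[j]='g': π[16]=0 (border '')
j=17 s[j]='b': π[17]=1 (border 'b')
j=18 s[j]='f': π[18]=2 (border 'bf')
j=19 s[j]='c': π[19]=3 (border 'bfc')
j=20 s[j]='d': π[20]=4 (border 'bfcd')
j=21 s[j]='e': k: 4→0; π[21]=0 (border '')
j=22 s[j]='b': π[22]=1 (border 'b')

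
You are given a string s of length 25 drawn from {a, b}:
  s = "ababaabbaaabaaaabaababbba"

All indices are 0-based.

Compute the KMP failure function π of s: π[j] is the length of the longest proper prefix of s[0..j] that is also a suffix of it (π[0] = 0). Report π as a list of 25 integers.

[0, 0, 1, 2, 3, 1, 2, 0, 1, 1, 1, 2, 3, 1, 1, 1, 2, 3, 1, 2, 3, 4, 0, 0, 1]

π[0] = 0
j=1 s[j]='b': π[1]=0 (border '')
j=2 s[j]='a': π[2]=1 (border 'a')
j=3 s[j]='b': π[3]=2 (border 'ab')
j=4 s[j]='a': π[4]=3 (border 'aba')
j=5 s[j]='a': k: 3→1→0; π[5]=1 (border 'a')
j=6 s[j]='b': π[6]=2 (border 'ab')
j=7 s[j]='b': k: 2→0; π[7]=0 (border '')
j=8 s[j]='a': π[8]=1 (border 'a')
j=9 s[j]='a': k: 1→0; π[9]=1 (border 'a')
j=10 s[j]='a': k: 1→0; π[10]=1 (border 'a')
j=11 s[j]='b': π[11]=2 (border 'ab')
j=12 s[j]='a': π[12]=3 (border 'aba')
j=13 s[j]='a': k: 3→1→0; π[13]=1 (border 'a')
j=14 s[j]='a': k: 1→0; π[14]=1 (border 'a')
j=15 s[j]='a': k: 1→0; π[15]=1 (border 'a')
j=16 s[j]='b': π[16]=2 (border 'ab')
j=17 s[j]='a': π[17]=3 (border 'aba')
j=18 s[j]='a': k: 3→1→0; π[18]=1 (border 'a')
j=19 s[j]='b': π[19]=2 (border 'ab')
j=20 s[j]='a': π[20]=3 (border 'aba')
j=21 s[j]='b': π[21]=4 (border 'abab')
j=22 s[j]='b': k: 4→2→0; π[22]=0 (border '')
j=23 s[j]='b': π[23]=0 (border '')
j=24 s[j]='a': π[24]=1 (border 'a')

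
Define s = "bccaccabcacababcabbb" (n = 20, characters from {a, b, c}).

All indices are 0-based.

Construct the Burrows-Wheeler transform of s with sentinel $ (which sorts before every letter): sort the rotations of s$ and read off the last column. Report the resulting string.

rank  rotation               last
    0  $bccaccabcacababcabbb  b
    1  ababcabbb$bccaccabcac  c
    2  abbb$bccaccabcacababc  c
    3  abcabbb$bccaccabcacab  b
    4  abcacababcabbb$bccacc  c
    5  acababcabbb$bccaccabc  c
    6  accabcacababcabbb$bcc  c
    7  b$bccaccabcacababcabb  b
    8  babcabbb$bccaccabcaca  a
    9  bb$bccaccabcacababcab  b
   10  bbb$bccaccabcacababca  a
   11  bcabbb$bccaccabcacaba  a
   12  bcacababcabbb$bccacca  a
   13  bccaccabcacababcabbb$  $
   14  cababcabbb$bccaccabca  a
   15  cabbb$bccaccabcacabab  b
   16  cabcacababcabbb$bccac  c
   17  cacababcabbb$bccaccab  b
   18  caccabcacababcabbb$bc  c
   19  ccabcacababcabbb$bcca  a
   20  ccaccabcacababcabbb$b  b

bccbcccbabaaa$abcbcab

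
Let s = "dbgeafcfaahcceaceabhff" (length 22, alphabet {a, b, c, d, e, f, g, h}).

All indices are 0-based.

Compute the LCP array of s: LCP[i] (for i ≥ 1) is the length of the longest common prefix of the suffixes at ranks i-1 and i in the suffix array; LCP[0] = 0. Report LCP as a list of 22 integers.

sorted suffixes:
  #0 SA[0]=8  'aahcceaceabhff'
  #1 SA[1]=17  'abhff'
  #2 SA[2]=14  'aceabhff'
  #3 SA[3]=4  'afcfaahcceaceabhff'
  #4 SA[4]=9  'ahcceaceabhff'
  #5 SA[5]=1  'bgeafcfaahcceaceabhff'
  #6 SA[6]=18  'bhff'
  #7 SA[7]=11  'cceaceabhff'
  #8 SA[8]=15  'ceabhff'
  #9 SA[9]=12  'ceaceabhff'
  #10 SA[10]=6  'cfaahcceaceabhff'
  #11 SA[11]=0  'dbgeafcfaahcceaceabhff'
  #12 SA[12]=16  'eabhff'
  #13 SA[13]=13  'eaceabhff'
  #14 SA[14]=3  'eafcfaahcceaceabhff'
  #15 SA[15]=21  'f'
  #16 SA[16]=7  'faahcceaceabhff'
  #17 SA[17]=5  'fcfaahcceaceabhff'
  #18 SA[18]=20  'ff'
  #19 SA[19]=2  'geafcfaahcceaceabhff'
  #20 SA[20]=10  'hcceaceabhff'
  #21 SA[21]=19  'hff'

SA = [8, 17, 14, 4, 9, 1, 18, 11, 15, 12, 6, 0, 16, 13, 3, 21, 7, 5, 20, 2, 10, 19]
[i] adj suffixes → lcp
  [1] 8/17 → 1 ('a')
  [2] 17/14 → 1 ('a')
  [3] 14/4 → 1 ('a')
  [4] 4/9 → 1 ('a')
  [5] 9/1 → 0 ('')
  [6] 1/18 → 1 ('b')
  [7] 18/11 → 0 ('')
  [8] 11/15 → 1 ('c')
  [9] 15/12 → 3 ('cea')
  [10] 12/6 → 1 ('c')
  [11] 6/0 → 0 ('')
  [12] 0/16 → 0 ('')
  [13] 16/13 → 2 ('ea')
  [14] 13/3 → 2 ('ea')
  [15] 3/21 → 0 ('')
  [16] 21/7 → 1 ('f')
  [17] 7/5 → 1 ('f')
  [18] 5/20 → 1 ('f')
  [19] 20/2 → 0 ('')
  [20] 2/10 → 0 ('')
  [21] 10/19 → 1 ('h')

[0, 1, 1, 1, 1, 0, 1, 0, 1, 3, 1, 0, 0, 2, 2, 0, 1, 1, 1, 0, 0, 1]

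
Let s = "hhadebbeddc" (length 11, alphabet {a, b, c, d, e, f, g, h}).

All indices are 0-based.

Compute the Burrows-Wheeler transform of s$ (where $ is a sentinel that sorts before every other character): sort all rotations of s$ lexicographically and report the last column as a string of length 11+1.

rank  rotation      last
    0  $hhadebbeddc  c
    1  adebbeddc$hh  h
    2  bbeddc$hhade  e
    3  beddc$hhadeb  b
    4  c$hhadebbedd  d
    5  dc$hhadebbed  d
    6  ddc$hhadebbe  e
    7  debbeddc$hha  a
    8  ebbeddc$hhad  d
    9  eddc$hhadebb  b
   10  hadebbeddc$h  h
   11  hhadebbeddc$  $

chebddeadbh$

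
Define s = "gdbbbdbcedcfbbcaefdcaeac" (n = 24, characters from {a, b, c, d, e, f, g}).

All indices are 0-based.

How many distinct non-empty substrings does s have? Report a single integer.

sorted suffixes:
  #0 SA[0]=22  'ac'
  #1 SA[1]=20  'aeac'
  #2 SA[2]=15  'aefdcaeac'
  #3 SA[3]=2  'bbbdbcedcfbbcaefdcaeac'
  #4 SA[4]=12  'bbcaefdcaeac'
  #5 SA[5]=3  'bbdbcedcfbbcaefdcaeac'
  #6 SA[6]=13  'bcaefdcaeac'
  #7 SA[7]=6  'bcedcfbbcaefdcaeac'
  #8 SA[8]=4  'bdbcedcfbbcaefdcaeac'
  #9 SA[9]=23  'c'
  #10 SA[10]=19  'caeac'
  #11 SA[11]=14  'caefdcaeac'
  #12 SA[12]=7  'cedcfbbcaefdcaeac'
  #13 SA[13]=10  'cfbbcaefdcaeac'
  #14 SA[14]=1  'dbbbdbcedcfbbcaefdcaeac'
  #15 SA[15]=5  'dbcedcfbbcaefdcaeac'
  #16 SA[16]=18  'dcaeac'
  #17 SA[17]=9  'dcfbbcaefdcaeac'
  #18 SA[18]=21  'eac'
  #19 SA[19]=8  'edcfbbcaefdcaeac'
  #20 SA[20]=16  'efdcaeac'
  #21 SA[21]=11  'fbbcaefdcaeac'
  #22 SA[22]=17  'fdcaeac'
  #23 SA[23]=0  'gdbbbdbcedcfbbcaefdcaeac'

SA = [22, 20, 15, 2, 12, 3, 13, 6, 4, 23, 19, 14, 7, 10, 1, 5, 18, 9, 21, 8, 16, 11, 17, 0]
rank  pair      lcp
   1  s[22:],s[20:]  1  'a'
   2  s[20:],s[15:]  2  'ae'
   3  s[15:],s[2:]  0  ''
   4  s[2:],s[12:]  2  'bb'
   5  s[12:],s[3:]  2  'bb'
   6  s[3:],s[13:]  1  'b'
   7  s[13:],s[6:]  2  'bc'
   8  s[6:],s[4:]  1  'b'
   9  s[4:],s[23:]  0  ''
  10  s[23:],s[19:]  1  'c'
  11  s[19:],s[14:]  3  'cae'
  12  s[14:],s[7:]  1  'c'
  13  s[7:],s[10:]  1  'c'
  14  s[10:],s[1:]  0  ''
  15  s[1:],s[5:]  2  'db'
  16  s[5:],s[18:]  1  'd'
  17  s[18:],s[9:]  2  'dc'
  18  s[9:],s[21:]  0  ''
  19  s[21:],s[8:]  1  'e'
  20  s[8:],s[16:]  1  'e'
  21  s[16:],s[11:]  0  ''
  22  s[11:],s[17:]  1  'f'
  23  s[17:],s[0:]  0  ''

n(n+1)/2 = 24·25/2 = 300
Σ LCP = 0 + 1 + 2 + 0 + 2 + 2 + 1 + 2 + 1 + 0 + 1 + 3 + 1 + 1 + 0 + 2 + 1 + 2 + 0 + 1 + 1 + 0 + 1 + 0 = 25
distinct = 300 − 25 = 275

275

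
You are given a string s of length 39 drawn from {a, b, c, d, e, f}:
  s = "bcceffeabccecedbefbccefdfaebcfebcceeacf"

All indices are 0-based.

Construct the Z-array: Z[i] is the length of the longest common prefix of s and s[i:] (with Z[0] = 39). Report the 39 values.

Z[0]=39
i=1: outside box; Z[1]=0
i=2: outside box; Z[2]=0
i=3: outside box; Z[3]=0
i=4: outside box; Z[4]=0
i=5: outside box; Z[5]=0
i=6: outside box; Z[6]=0
i=7: outside box; Z[7]=0
i=8: outside box; Z[8]=4 extend→box=[8,12)
i=9: min(r-i=3, Z[1]=0)=0; Z[9]=0
i=10: min(r-i=2, Z[2]=0)=0; Z[10]=0
i=11: min(r-i=1, Z[3]=0)=0; Z[11]=0
i=12: outside box; Z[12]=0
i=13: outside box; Z[13]=0
i=14: outside box; Z[14]=0
i=15: outside box; Z[15]=1 extend→box=[15,16)
i=16: outside box; Z[16]=0
i=17: outside box; Z[17]=0
i=18: outside box; Z[18]=5 extend→box=[18,23)
i=19: min(r-i=4, Z[1]=0)=0; Z[19]=0
i=20: min(r-i=3, Z[2]=0)=0; Z[20]=0
i=21: min(r-i=2, Z[3]=0)=0; Z[21]=0
i=22: min(r-i=1, Z[4]=0)=0; Z[22]=0
i=23: outside box; Z[23]=0
i=24: outside box; Z[24]=0
i=25: outside box; Z[25]=0
i=26: outside box; Z[26]=0
i=27: outside box; Z[27]=2 extend→box=[27,29)
i=28: min(r-i=1, Z[1]=0)=0; Z[28]=0
i=29: outside box; Z[29]=0
i=30: outside box; Z[30]=0
i=31: outside box; Z[31]=4 extend→box=[31,35)
i=32: min(r-i=3, Z[1]=0)=0; Z[32]=0
i=33: min(r-i=2, Z[2]=0)=0; Z[33]=0
i=34: min(r-i=1, Z[3]=0)=0; Z[34]=0
i=35: outside box; Z[35]=0
i=36: outside box; Z[36]=0
i=37: outside box; Z[37]=0
i=38: outside box; Z[38]=0

[39, 0, 0, 0, 0, 0, 0, 0, 4, 0, 0, 0, 0, 0, 0, 1, 0, 0, 5, 0, 0, 0, 0, 0, 0, 0, 0, 2, 0, 0, 0, 4, 0, 0, 0, 0, 0, 0, 0]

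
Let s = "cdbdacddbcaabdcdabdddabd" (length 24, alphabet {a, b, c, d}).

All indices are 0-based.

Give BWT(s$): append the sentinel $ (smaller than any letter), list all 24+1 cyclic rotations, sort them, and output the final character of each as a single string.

rank  rotation                   last
    0  $cdbdacddbcaabdcdabdddabd  d
    1  aabdcdabdddabd$cdbdacddbc  c
    2  abd$cdbdacddbcaabdcdabddd  d
    3  abdcdabdddabd$cdbdacddbca  a
    4  abdddabd$cdbdacddbcaabdcd  d
    5  acddbcaabdcdabdddabd$cdbd  d
    6  bcaabdcdabdddabd$cdbdacdd  d
    7  bd$cdbdacddbcaabdcdabddda  a
    8  bdacddbcaabdcdabdddabd$cd  d
    9  bdcdabdddabd$cdbdacddbcaa  a
   10  bdddabd$cdbdacddbcaabdcda  a
   11  caabdcdabdddabd$cdbdacddb  b
   12  cdabdddabd$cdbdacddbcaabd  d
   13  cdbdacddbcaabdcdabdddabd$  $
   14  cddbcaabdcdabdddabd$cdbda  a
   15  d$cdbdacddbcaabdcdabdddab  b
   16  dabd$cdbdacddbcaabdcdabdd  d
   17  dabdddabd$cdbdacddbcaabdc  c
   18  dacddbcaabdcdabdddabd$cdb  b
   19  dbcaabdcdabdddabd$cdbdacd  d
   20  dbdacddbcaabdcdabdddabd$c  c
   21  dcdabdddabd$cdbdacddbcaab  b
   22  ddabd$cdbdacddbcaabdcdabd  d
   23  ddbcaabdcdabdddabd$cdbdac  c
   24  dddabd$cdbdacddbcaabdcdab  b

dcdadddadaabd$abdcbdcbdcb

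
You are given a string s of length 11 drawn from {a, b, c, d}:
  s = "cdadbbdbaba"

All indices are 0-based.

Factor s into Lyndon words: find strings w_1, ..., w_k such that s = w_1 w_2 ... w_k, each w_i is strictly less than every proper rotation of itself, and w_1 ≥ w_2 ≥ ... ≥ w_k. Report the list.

["cd", "adbbdb", "ab", "a"]

emit factor 1: 'cd' (i=0, period=2)
emit factor 2: 'adbbdb' (i=2, period=6)
emit factor 3: 'ab' (i=8, period=2)
emit factor 4: 'a' (i=10, period=1)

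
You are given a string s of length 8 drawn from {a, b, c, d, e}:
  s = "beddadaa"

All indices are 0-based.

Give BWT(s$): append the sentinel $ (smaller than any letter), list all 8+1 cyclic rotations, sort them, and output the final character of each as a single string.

rank  rotation   last
    0  $beddadaa  a
    1  a$beddada  a
    2  aa$beddad  d
    3  adaa$bedd  d
    4  beddadaa$  $
    5  daa$bedda  a
    6  dadaa$bed  d
    7  ddadaa$be  e
    8  eddadaa$b  b

aadd$adeb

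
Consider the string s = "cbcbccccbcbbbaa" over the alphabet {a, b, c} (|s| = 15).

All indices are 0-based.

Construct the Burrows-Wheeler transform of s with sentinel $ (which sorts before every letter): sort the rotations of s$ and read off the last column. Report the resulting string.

aabbbccccbc$bccb

rank  rotation          last
    0  $cbcbccccbcbbbaa  a
    1  a$cbcbccccbcbbba  a
    2  aa$cbcbccccbcbbb  b
    3  baa$cbcbccccbcbb  b
    4  bbaa$cbcbccccbcb  b
    5  bbbaa$cbcbccccbc  c
    6  bcbbbaa$cbcbcccc  c
    7  bcbccccbcbbbaa$c  c
    8  bccccbcbbbaa$cbc  c
    9  cbbbaa$cbcbccccb  b
   10  cbcbbbaa$cbcbccc  c
   11  cbcbccccbcbbbaa$  $
   12  cbccccbcbbbaa$cb  b
   13  ccbcbbbaa$cbcbcc  c
   14  cccbcbbbaa$cbcbc  c
   15  ccccbcbbbaa$cbcb  b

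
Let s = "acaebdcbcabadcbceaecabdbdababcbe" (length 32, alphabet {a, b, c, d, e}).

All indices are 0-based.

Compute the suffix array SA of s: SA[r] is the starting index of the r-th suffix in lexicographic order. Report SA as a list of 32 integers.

[25, 9, 27, 20, 0, 11, 2, 17, 26, 10, 7, 28, 14, 23, 21, 4, 30, 8, 19, 1, 6, 13, 29, 15, 24, 22, 5, 12, 31, 16, 3, 18]

rank | idx | suffix
   0 |  25 | ababcbe
   1 |   9 | abadcbceaecabdbdababcbe
   2 |  27 | abcbe
   3 |  20 | abdbdababcbe
   4 |   0 | acaebdcbcabadcbceaecabdbdababcbe
   5 |  11 | adcbceaecabdbdababcbe
   6 |   2 | aebdcbcabadcbceaecabdbdababcbe
   7 |  17 | aecabdbdababcbe
   8 |  26 | babcbe
   9 |  10 | badcbceaecabdbdababcbe
  10 |   7 | bcabadcbceaecabdbdababcbe
  11 |  28 | bcbe
  12 |  14 | bceaecabdbdababcbe
  13 |  23 | bdababcbe
  14 |  21 | bdbdababcbe
  15 |   4 | bdcbcabadcbceaecabdbdababcbe
  16 |  30 | be
  17 |   8 | cabadcbceaecabdbdababcbe
  18 |  19 | cabdbdababcbe
  19 |   1 | caebdcbcabadcbceaecabdbdababcbe
  20 |   6 | cbcabadcbceaecabdbdababcbe
  21 |  13 | cbceaecabdbdababcbe
  22 |  29 | cbe
  23 |  15 | ceaecabdbdababcbe
  24 |  24 | dababcbe
  25 |  22 | dbdababcbe
  26 |   5 | dcbcabadcbceaecabdbdababcbe
  27 |  12 | dcbceaecabdbdababcbe
  28 |  31 | e
  29 |  16 | eaecabdbdababcbe
  30 |   3 | ebdcbcabadcbceaecabdbdababcbe
  31 |  18 | ecabdbdababcbe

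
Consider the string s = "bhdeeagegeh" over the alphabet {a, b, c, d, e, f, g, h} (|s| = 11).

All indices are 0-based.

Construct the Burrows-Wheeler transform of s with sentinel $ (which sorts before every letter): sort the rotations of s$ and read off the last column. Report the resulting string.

he$hedggaeeb

rank  rotation      last
    0  $bhdeeagegeh  h
    1  agegeh$bhdee  e
    2  bhdeeagegeh$  $
    3  deeagegeh$bh  h
    4  eagegeh$bhde  e
    5  eeagegeh$bhd  d
    6  egeh$bhdeeag  g
    7  eh$bhdeeageg  g
    8  gegeh$bhdeea  a
    9  geh$bhdeeage  e
   10  h$bhdeeagege  e
   11  hdeeagegeh$b  b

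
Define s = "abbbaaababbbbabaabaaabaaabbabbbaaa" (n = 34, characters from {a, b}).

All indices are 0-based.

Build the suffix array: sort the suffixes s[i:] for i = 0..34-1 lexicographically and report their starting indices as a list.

rank→(start, suffix):
  0 → (33, 'a')
  1 → (32, 'aa')
  2 → (31, 'aaa')
  3 → (18, 'aaabaaabbabbbaaa')
  4 → (4, 'aaababbbbabaabaaabaaabbabbbaaa')
  5 → (22, 'aaabbabbbaaa')
  6 → (15, 'aabaaabaaabbabbbaaa')
  7 → (19, 'aabaaabbabbbaaa')
  8 → (5, 'aababbbbabaabaaabaaabbabbbaaa')
  9 → (23, 'aabbabbbaaa')
  10 → (16, 'abaaabaaabbabbbaaa')
  11 → (20, 'abaaabbabbbaaa')
  12 → (13, 'abaabaaabaaabbabbbaaa')
  13 → (6, 'ababbbbabaabaaabaaabbabbbaaa')
  14 → (24, 'abbabbbaaa')
  15 → (27, 'abbbaaa')
  16 → (0, 'abbbaaababbbbabaabaaabaaabbabbbaaa')
  17 → (8, 'abbbbabaabaaabaaabbabbbaaa')
  18 → (30, 'baaa')
  19 → (17, 'baaabaaabbabbbaaa')
  20 → (3, 'baaababbbbabaabaaabaaabbabbbaaa')
  21 → (21, 'baaabbabbbaaa')
  22 → (14, 'baabaaabaaabbabbbaaa')
  23 → (12, 'babaabaaabaaabbabbbaaa')
  24 → (26, 'babbbaaa')
  25 → (7, 'babbbbabaabaaabaaabbabbbaaa')
  26 → (29, 'bbaaa')
  27 → (2, 'bbaaababbbbabaabaaabaaabbabbbaaa')
  28 → (11, 'bbabaabaaabaaabbabbbaaa')
  29 → (25, 'bbabbbaaa')
  30 → (28, 'bbbaaa')
  31 → (1, 'bbbaaababbbbabaabaaabaaabbabbbaaa')
  32 → (10, 'bbbabaabaaabaaabbabbbaaa')
  33 → (9, 'bbbbabaabaaabaaabbabbbaaa')

[33, 32, 31, 18, 4, 22, 15, 19, 5, 23, 16, 20, 13, 6, 24, 27, 0, 8, 30, 17, 3, 21, 14, 12, 26, 7, 29, 2, 11, 25, 28, 1, 10, 9]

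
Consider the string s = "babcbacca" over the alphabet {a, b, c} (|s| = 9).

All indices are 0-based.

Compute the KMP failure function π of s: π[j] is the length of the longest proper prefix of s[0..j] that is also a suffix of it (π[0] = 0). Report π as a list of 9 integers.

π[0] = 0
j=1 s[j]='a': π[1]=0 (border '')
j=2 s[j]='b': π[2]=1 (border 'b')
j=3 s[j]='c': k: 1→0; π[3]=0 (border '')
j=4 s[j]='b': π[4]=1 (border 'b')
j=5 s[j]='a': π[5]=2 (border 'ba')
j=6 s[j]='c': k: 2→0; π[6]=0 (border '')
j=7 s[j]='c': π[7]=0 (border '')
j=8 s[j]='a': π[8]=0 (border '')

[0, 0, 1, 0, 1, 2, 0, 0, 0]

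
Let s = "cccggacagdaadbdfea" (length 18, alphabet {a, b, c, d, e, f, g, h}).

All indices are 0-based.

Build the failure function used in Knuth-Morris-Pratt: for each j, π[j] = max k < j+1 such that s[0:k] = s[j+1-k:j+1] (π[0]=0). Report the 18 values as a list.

π[0] = 0
j=1 s[j]='c': π[1]=1 (border 'c')
j=2 s[j]='c': π[2]=2 (border 'cc')
j=3 s[j]='g': k: 2→1→0; π[3]=0 (border '')
j=4 s[j]='g': π[4]=0 (border '')
j=5 s[j]='a': π[5]=0 (border '')
j=6 s[j]='c': π[6]=1 (border 'c')
j=7 s[j]='a': k: 1→0; π[7]=0 (border '')
j=8 s[j]='g': π[8]=0 (border '')
j=9 s[j]='d': π[9]=0 (border '')
j=10 s[j]='a': π[10]=0 (border '')
j=11 s[j]='a': π[11]=0 (border '')
j=12 s[j]='d': π[12]=0 (border '')
j=13 s[j]='b': π[13]=0 (border '')
j=14 s[j]='d': π[14]=0 (border '')
j=15 s[j]='f': π[15]=0 (border '')
j=16 s[j]='e': π[16]=0 (border '')
j=17 s[j]='a': π[17]=0 (border '')

[0, 1, 2, 0, 0, 0, 1, 0, 0, 0, 0, 0, 0, 0, 0, 0, 0, 0]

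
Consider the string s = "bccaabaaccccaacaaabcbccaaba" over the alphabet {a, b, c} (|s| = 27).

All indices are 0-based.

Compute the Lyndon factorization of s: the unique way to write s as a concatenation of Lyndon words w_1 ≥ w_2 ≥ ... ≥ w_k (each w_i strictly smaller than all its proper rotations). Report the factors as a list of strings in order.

["bcc", "aabaaccccaac", "aaabcbccaab", "a"]

emit factor 1: 'bcc' (i=0, period=3)
emit factor 2: 'aabaaccccaac' (i=3, period=12)
emit factor 3: 'aaabcbccaab' (i=15, period=11)
emit factor 4: 'a' (i=26, period=1)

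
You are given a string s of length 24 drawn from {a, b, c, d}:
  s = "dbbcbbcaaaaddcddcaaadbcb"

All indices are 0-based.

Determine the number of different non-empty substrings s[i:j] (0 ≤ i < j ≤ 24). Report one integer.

258

rank→(start, suffix):
  0 → (7, 'aaaaddcddcaaadbcb')
  1 → (17, 'aaadbcb')
  2 → (8, 'aaaddcddcaaadbcb')
  3 → (18, 'aadbcb')
  4 → (9, 'aaddcddcaaadbcb')
  5 → (19, 'adbcb')
  6 → (10, 'addcddcaaadbcb')
  7 → (23, 'b')
  8 → (4, 'bbcaaaaddcddcaaadbcb')
  9 → (1, 'bbcbbcaaaaddcddcaaadbcb')
  10 → (5, 'bcaaaaddcddcaaadbcb')
  11 → (21, 'bcb')
  12 → (2, 'bcbbcaaaaddcddcaaadbcb')
  13 → (6, 'caaaaddcddcaaadbcb')
  14 → (16, 'caaadbcb')
  15 → (22, 'cb')
  16 → (3, 'cbbcaaaaddcddcaaadbcb')
  17 → (13, 'cddcaaadbcb')
  18 → (0, 'dbbcbbcaaaaddcddcaaadbcb')
  19 → (20, 'dbcb')
  20 → (15, 'dcaaadbcb')
  21 → (12, 'dcddcaaadbcb')
  22 → (14, 'ddcaaadbcb')
  23 → (11, 'ddcddcaaadbcb')

SA = [7, 17, 8, 18, 9, 19, 10, 23, 4, 1, 5, 21, 2, 6, 16, 22, 3, 13, 0, 20, 15, 12, 14, 11]
rank  pair      lcp
   1  s[7:],s[17:]  3  'aaa'
   2  s[17:],s[8:]  4  'aaad'
   3  s[8:],s[18:]  2  'aa'
   4  s[18:],s[9:]  3  'aad'
   5  s[9:],s[19:]  1  'a'
   6  s[19:],s[10:]  2  'ad'
   7  s[10:],s[23:]  0  ''
   8  s[23:],s[4:]  1  'b'
   9  s[4:],s[1:]  3  'bbc'
  10  s[1:],s[5:]  1  'b'
  11  s[5:],s[21:]  2  'bc'
  12  s[21:],s[2:]  3  'bcb'
  13  s[2:],s[6:]  0  ''
  14  s[6:],s[16:]  4  'caaa'
  15  s[16:],s[22:]  1  'c'
  16  s[22:],s[3:]  2  'cb'
  17  s[3:],s[13:]  1  'c'
  18  s[13:],s[0:]  0  ''
  19  s[0:],s[20:]  2  'db'
  20  s[20:],s[15:]  1  'd'
  21  s[15:],s[12:]  2  'dc'
  22  s[12:],s[14:]  1  'd'
  23  s[14:],s[11:]  3  'ddc'

n(n+1)/2 = 24·25/2 = 300
Σ LCP = 0 + 3 + 4 + 2 + 3 + 1 + 2 + 0 + 1 + 3 + 1 + 2 + 3 + 0 + 4 + 1 + 2 + 1 + 0 + 2 + 1 + 2 + 1 + 3 = 42
distinct = 300 − 42 = 258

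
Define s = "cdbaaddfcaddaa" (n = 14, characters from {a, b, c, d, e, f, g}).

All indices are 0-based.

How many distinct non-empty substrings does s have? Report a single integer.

92

rank→(start, suffix):
  0 → (13, 'a')
  1 → (12, 'aa')
  2 → (3, 'aaddfcaddaa')
  3 → (9, 'addaa')
  4 → (4, 'addfcaddaa')
  5 → (2, 'baaddfcaddaa')
  6 → (8, 'caddaa')
  7 → (0, 'cdbaaddfcaddaa')
  8 → (11, 'daa')
  9 → (1, 'dbaaddfcaddaa')
  10 → (10, 'ddaa')
  11 → (5, 'ddfcaddaa')
  12 → (6, 'dfcaddaa')
  13 → (7, 'fcaddaa')

SA = [13, 12, 3, 9, 4, 2, 8, 0, 11, 1, 10, 5, 6, 7]
[i] adj suffixes → lcp
  [1] 13/12 → 1 ('a')
  [2] 12/3 → 2 ('aa')
  [3] 3/9 → 1 ('a')
  [4] 9/4 → 3 ('add')
  [5] 4/2 → 0 ('')
  [6] 2/8 → 0 ('')
  [7] 8/0 → 1 ('c')
  [8] 0/11 → 0 ('')
  [9] 11/1 → 1 ('d')
  [10] 1/10 → 1 ('d')
  [11] 10/5 → 2 ('dd')
  [12] 5/6 → 1 ('d')
  [13] 6/7 → 0 ('')

n(n+1)/2 = 14·15/2 = 105
Σ LCP = 0 + 1 + 2 + 1 + 3 + 0 + 0 + 1 + 0 + 1 + 1 + 2 + 1 + 0 = 13
distinct = 105 − 13 = 92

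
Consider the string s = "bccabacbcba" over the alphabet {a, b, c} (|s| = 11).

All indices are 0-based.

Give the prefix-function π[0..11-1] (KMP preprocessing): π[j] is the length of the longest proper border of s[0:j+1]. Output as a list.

π[0] = 0
j=1 s[j]='c': π[1]=0 (border '')
j=2 s[j]='c': π[2]=0 (border '')
j=3 s[j]='a': π[3]=0 (border '')
j=4 s[j]='b': π[4]=1 (border 'b')
j=5 s[j]='a': k: 1→0; π[5]=0 (border '')
j=6 s[j]='c': π[6]=0 (border '')
j=7 s[j]='b': π[7]=1 (border 'b')
j=8 s[j]='c': π[8]=2 (border 'bc')
j=9 s[j]='b': k: 2→0; π[9]=1 (border 'b')
j=10 s[j]='a': k: 1→0; π[10]=0 (border '')

[0, 0, 0, 0, 1, 0, 0, 1, 2, 1, 0]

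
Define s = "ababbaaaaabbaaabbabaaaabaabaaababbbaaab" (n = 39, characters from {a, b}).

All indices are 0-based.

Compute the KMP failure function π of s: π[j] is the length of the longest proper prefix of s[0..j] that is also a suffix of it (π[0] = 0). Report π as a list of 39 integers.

[0, 0, 1, 2, 0, 1, 1, 1, 1, 1, 2, 0, 1, 1, 1, 2, 0, 1, 2, 3, 1, 1, 1, 2, 3, 1, 2, 3, 1, 1, 2, 3, 4, 5, 0, 1, 1, 1, 2]

π[0] = 0
j=1 s[j]='b': π[1]=0 (border '')
j=2 s[j]='a': π[2]=1 (border 'a')
j=3 s[j]='b': π[3]=2 (border 'ab')
j=4 s[j]='b': k: 2→0; π[4]=0 (border '')
j=5 s[j]='a': π[5]=1 (border 'a')
j=6 s[j]='a': k: 1→0; π[6]=1 (border 'a')
j=7 s[j]='a': k: 1→0; π[7]=1 (border 'a')
j=8 s[j]='a': k: 1→0; π[8]=1 (border 'a')
j=9 s[j]='a': k: 1→0; π[9]=1 (border 'a')
j=10 s[j]='b': π[10]=2 (border 'ab')
j=11 s[j]='b': k: 2→0; π[11]=0 (border '')
j=12 s[j]='a': π[12]=1 (border 'a')
j=13 s[j]='a': k: 1→0; π[13]=1 (border 'a')
j=14 s[j]='a': k: 1→0; π[14]=1 (border 'a')
j=15 s[j]='b': π[15]=2 (border 'ab')
j=16 s[j]='b': k: 2→0; π[16]=0 (border '')
j=17 s[j]='a': π[17]=1 (border 'a')
j=18 s[j]='b': π[18]=2 (border 'ab')
j=19 s[j]='a': π[19]=3 (border 'aba')
j=20 s[j]='a': k: 3→1→0; π[20]=1 (border 'a')
j=21 s[j]='a': k: 1→0; π[21]=1 (border 'a')
j=22 s[j]='a': k: 1→0; π[22]=1 (border 'a')
j=23 s[j]='b': π[23]=2 (border 'ab')
j=24 s[j]='a': π[24]=3 (border 'aba')
j=25 s[j]='a': k: 3→1→0; π[25]=1 (border 'a')
j=26 s[j]='b': π[26]=2 (border 'ab')
j=27 s[j]='a': π[27]=3 (border 'aba')
j=28 s[j]='a': k: 3→1→0; π[28]=1 (border 'a')
j=29 s[j]='a': k: 1→0; π[29]=1 (border 'a')
j=30 s[j]='b': π[30]=2 (border 'ab')
j=31 s[j]='a': π[31]=3 (border 'aba')
j=32 s[j]='b': π[32]=4 (border 'abab')
j=33 s[j]='b': π[33]=5 (border 'ababb')
j=34 s[j]='b': k: 5→0; π[34]=0 (border '')
j=35 s[j]='a': π[35]=1 (border 'a')
j=36 s[j]='a': k: 1→0; π[36]=1 (border 'a')
j=37 s[j]='a': k: 1→0; π[37]=1 (border 'a')
j=38 s[j]='b': π[38]=2 (border 'ab')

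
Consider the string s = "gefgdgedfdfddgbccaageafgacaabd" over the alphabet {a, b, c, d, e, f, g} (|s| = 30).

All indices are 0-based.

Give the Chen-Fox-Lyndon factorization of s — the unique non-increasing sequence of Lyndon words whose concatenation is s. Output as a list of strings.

emit factor 1: 'g' (i=0, period=1)
emit factor 2: 'efg' (i=1, period=3)
emit factor 3: 'dge' (i=4, period=3)
emit factor 4: 'df' (i=7, period=2)
emit factor 5: 'df' (i=9, period=2)
emit factor 6: 'ddg' (i=11, period=3)
emit factor 7: 'bcc' (i=14, period=3)
emit factor 8: 'aageafgac' (i=17, period=9)
emit factor 9: 'aabd' (i=26, period=4)

["g", "efg", "dge", "df", "df", "ddg", "bcc", "aageafgac", "aabd"]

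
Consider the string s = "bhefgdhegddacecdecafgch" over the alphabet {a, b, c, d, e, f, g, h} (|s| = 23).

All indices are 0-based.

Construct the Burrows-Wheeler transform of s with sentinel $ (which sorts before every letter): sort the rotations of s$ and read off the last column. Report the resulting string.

rank  rotation                  last
    0  $bhefgdhegddacecdecafgch  h
    1  acecdecafgch$bhefgdhegdd  d
    2  afgch$bhefgdhegddacecdec  c
    3  bhefgdhegddacecdecafgch$  $
    4  cafgch$bhefgdhegddacecde  e
    5  cdecafgch$bhefgdhegddace  e
    6  cecdecafgch$bhefgdhegdda  a
    7  ch$bhefgdhegddacecdecafg  g
    8  dacecdecafgch$bhefgdhegd  d
    9  ddacecdecafgch$bhefgdheg  g
   10  decafgch$bhefgdhegddacec  c
   11  dhegddacecdecafgch$bhefg  g
   12  ecafgch$bhefgdhegddacecd  d
   13  ecdecafgch$bhefgdhegddac  c
   14  efgdhegddacecdecafgch$bh  h
   15  egddacecdecafgch$bhefgdh  h
   16  fgch$bhefgdhegddacecdeca  a
   17  fgdhegddacecdecafgch$bhe  e
   18  gch$bhefgdhegddacecdecaf  f
   19  gddacecdecafgch$bhefgdhe  e
   20  gdhegddacecdecafgch$bhef  f
   21  h$bhefgdhegddacecdecafgc  c
   22  hefgdhegddacecdecafgch$b  b
   23  hegddacecdecafgch$bhefgd  d

hdc$eeagdgcgdchhaefefcbd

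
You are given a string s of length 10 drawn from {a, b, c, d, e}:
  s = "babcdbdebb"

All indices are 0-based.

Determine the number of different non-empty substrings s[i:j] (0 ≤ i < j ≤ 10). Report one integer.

rank→(start, suffix):
  0 → (1, 'abcdbdebb')
  1 → (9, 'b')
  2 → (0, 'babcdbdebb')
  3 → (8, 'bb')
  4 → (2, 'bcdbdebb')
  5 → (5, 'bdebb')
  6 → (3, 'cdbdebb')
  7 → (4, 'dbdebb')
  8 → (6, 'debb')
  9 → (7, 'ebb')

SA = [1, 9, 0, 8, 2, 5, 3, 4, 6, 7]
[i] adj suffixes → lcp
  [1] 1/9 → 0 ('')
  [2] 9/0 → 1 ('b')
  [3] 0/8 → 1 ('b')
  [4] 8/2 → 1 ('b')
  [5] 2/5 → 1 ('b')
  [6] 5/3 → 0 ('')
  [7] 3/4 → 0 ('')
  [8] 4/6 → 1 ('d')
  [9] 6/7 → 0 ('')

n(n+1)/2 = 10·11/2 = 55
Σ LCP = 0 + 0 + 1 + 1 + 1 + 1 + 0 + 0 + 1 + 0 = 5
distinct = 55 − 5 = 50

50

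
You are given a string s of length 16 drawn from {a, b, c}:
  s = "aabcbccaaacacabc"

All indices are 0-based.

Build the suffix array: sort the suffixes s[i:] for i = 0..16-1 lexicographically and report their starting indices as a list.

[7, 0, 8, 13, 1, 11, 9, 14, 2, 4, 15, 6, 12, 10, 3, 5]

sorted suffixes:
  #0 SA[0]=7  'aaacacabc'
  #1 SA[1]=0  'aabcbccaaacacabc'
  #2 SA[2]=8  'aacacabc'
  #3 SA[3]=13  'abc'
  #4 SA[4]=1  'abcbccaaacacabc'
  #5 SA[5]=11  'acabc'
  #6 SA[6]=9  'acacabc'
  #7 SA[7]=14  'bc'
  #8 SA[8]=2  'bcbccaaacacabc'
  #9 SA[9]=4  'bccaaacacabc'
  #10 SA[10]=15  'c'
  #11 SA[11]=6  'caaacacabc'
  #12 SA[12]=12  'cabc'
  #13 SA[13]=10  'cacabc'
  #14 SA[14]=3  'cbccaaacacabc'
  #15 SA[15]=5  'ccaaacacabc'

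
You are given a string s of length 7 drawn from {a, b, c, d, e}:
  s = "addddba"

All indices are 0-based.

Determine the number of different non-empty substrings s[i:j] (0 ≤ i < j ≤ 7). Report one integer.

rank | idx | suffix
   0 |   6 | a
   1 |   0 | addddba
   2 |   5 | ba
   3 |   4 | dba
   4 |   3 | ddba
   5 |   2 | dddba
   6 |   1 | ddddba

SA = [6, 0, 5, 4, 3, 2, 1]
[i] adj suffixes → lcp
  [1] 6/0 → 1 ('a')
  [2] 0/5 → 0 ('')
  [3] 5/4 → 0 ('')
  [4] 4/3 → 1 ('d')
  [5] 3/2 → 2 ('dd')
  [6] 2/1 → 3 ('ddd')

n(n+1)/2 = 7·8/2 = 28
Σ LCP = 0 + 1 + 0 + 0 + 1 + 2 + 3 = 7
distinct = 28 − 7 = 21

21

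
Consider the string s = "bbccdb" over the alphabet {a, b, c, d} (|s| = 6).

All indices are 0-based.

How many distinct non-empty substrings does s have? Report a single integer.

18

rank→(start, suffix):
  0 → (5, 'b')
  1 → (0, 'bbccdb')
  2 → (1, 'bccdb')
  3 → (2, 'ccdb')
  4 → (3, 'cdb')
  5 → (4, 'db')

SA = [5, 0, 1, 2, 3, 4]
i: (SA[i-1],SA[i]) lcp shared
  1: (5,0) 1 'b'
  2: (0,1) 1 'b'
  3: (1,2) 0 ''
  4: (2,3) 1 'c'
  5: (3,4) 0 ''

n(n+1)/2 = 6·7/2 = 21
Σ LCP = 0 + 1 + 1 + 0 + 1 + 0 = 3
distinct = 21 − 3 = 18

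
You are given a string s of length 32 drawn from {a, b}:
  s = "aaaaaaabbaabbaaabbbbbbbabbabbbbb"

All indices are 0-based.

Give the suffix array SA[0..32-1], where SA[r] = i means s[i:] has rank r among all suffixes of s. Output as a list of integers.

[0, 1, 2, 3, 4, 13, 9, 5, 14, 10, 6, 23, 26, 15, 31, 12, 8, 22, 25, 30, 11, 7, 21, 24, 29, 20, 28, 19, 27, 18, 17, 16]

rank | idx | suffix
   0 |   0 | aaaaaaabbaabbaaabbbbbbbabbabbbbb
   1 |   1 | aaaaaabbaabbaaabbbbbbbabbabbbbb
   2 |   2 | aaaaabbaabbaaabbbbbbbabbabbbbb
   3 |   3 | aaaabbaabbaaabbbbbbbabbabbbbb
   4 |   4 | aaabbaabbaaabbbbbbbabbabbbbb
   5 |  13 | aaabbbbbbbabbabbbbb
   6 |   9 | aabbaaabbbbbbbabbabbbbb
   7 |   5 | aabbaabbaaabbbbbbbabbabbbbb
   8 |  14 | aabbbbbbbabbabbbbb
   9 |  10 | abbaaabbbbbbbabbabbbbb
  10 |   6 | abbaabbaaabbbbbbbabbabbbbb
  11 |  23 | abbabbbbb
  12 |  26 | abbbbb
  13 |  15 | abbbbbbbabbabbbbb
  14 |  31 | b
  15 |  12 | baaabbbbbbbabbabbbbb
  16 |   8 | baabbaaabbbbbbbabbabbbbb
  17 |  22 | babbabbbbb
  18 |  25 | babbbbb
  19 |  30 | bb
  20 |  11 | bbaaabbbbbbbabbabbbbb
  21 |   7 | bbaabbaaabbbbbbbabbabbbbb
  22 |  21 | bbabbabbbbb
  23 |  24 | bbabbbbb
  24 |  29 | bbb
  25 |  20 | bbbabbabbbbb
  26 |  28 | bbbb
  27 |  19 | bbbbabbabbbbb
  28 |  27 | bbbbb
  29 |  18 | bbbbbabbabbbbb
  30 |  17 | bbbbbbabbabbbbb
  31 |  16 | bbbbbbbabbabbbbb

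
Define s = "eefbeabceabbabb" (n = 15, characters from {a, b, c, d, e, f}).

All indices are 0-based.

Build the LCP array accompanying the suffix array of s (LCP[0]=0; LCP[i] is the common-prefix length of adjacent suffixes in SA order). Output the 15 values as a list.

[0, 3, 2, 0, 1, 1, 2, 1, 1, 0, 0, 3, 1, 1, 0]

sorted suffixes:
  #0 SA[0]=12  'abb'
  #1 SA[1]=9  'abbabb'
  #2 SA[2]=5  'abceabbabb'
  #3 SA[3]=14  'b'
  #4 SA[4]=11  'babb'
  #5 SA[5]=13  'bb'
  #6 SA[6]=10  'bbabb'
  #7 SA[7]=6  'bceabbabb'
  #8 SA[8]=3  'beabceabbabb'
  #9 SA[9]=7  'ceabbabb'
  #10 SA[10]=8  'eabbabb'
  #11 SA[11]=4  'eabceabbabb'
  #12 SA[12]=0  'eefbeabceabbabb'
  #13 SA[13]=1  'efbeabceabbabb'
  #14 SA[14]=2  'fbeabceabbabb'

SA = [12, 9, 5, 14, 11, 13, 10, 6, 3, 7, 8, 4, 0, 1, 2]
rank  pair      lcp
   1  s[12:],s[9:]  3  'abb'
   2  s[9:],s[5:]  2  'ab'
   3  s[5:],s[14:]  0  ''
   4  s[14:],s[11:]  1  'b'
   5  s[11:],s[13:]  1  'b'
   6  s[13:],s[10:]  2  'bb'
   7  s[10:],s[6:]  1  'b'
   8  s[6:],s[3:]  1  'b'
   9  s[3:],s[7:]  0  ''
  10  s[7:],s[8:]  0  ''
  11  s[8:],s[4:]  3  'eab'
  12  s[4:],s[0:]  1  'e'
  13  s[0:],s[1:]  1  'e'
  14  s[1:],s[2:]  0  ''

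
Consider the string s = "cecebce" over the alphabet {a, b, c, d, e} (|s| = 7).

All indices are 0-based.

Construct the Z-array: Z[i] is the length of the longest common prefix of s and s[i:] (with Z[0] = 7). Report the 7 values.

Z[0]=7
i=1: fresh scan; Z[1]=0
i=2: fresh scan; Z[2]=2 extend→box=[2,4)
i=3: min(r-i=1, Z[1]=0)=0; Z[3]=0
i=4: fresh scan; Z[4]=0
i=5: fresh scan; Z[5]=2 extend→box=[5,7)
i=6: min(r-i=1, Z[1]=0)=0; Z[6]=0

[7, 0, 2, 0, 0, 2, 0]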